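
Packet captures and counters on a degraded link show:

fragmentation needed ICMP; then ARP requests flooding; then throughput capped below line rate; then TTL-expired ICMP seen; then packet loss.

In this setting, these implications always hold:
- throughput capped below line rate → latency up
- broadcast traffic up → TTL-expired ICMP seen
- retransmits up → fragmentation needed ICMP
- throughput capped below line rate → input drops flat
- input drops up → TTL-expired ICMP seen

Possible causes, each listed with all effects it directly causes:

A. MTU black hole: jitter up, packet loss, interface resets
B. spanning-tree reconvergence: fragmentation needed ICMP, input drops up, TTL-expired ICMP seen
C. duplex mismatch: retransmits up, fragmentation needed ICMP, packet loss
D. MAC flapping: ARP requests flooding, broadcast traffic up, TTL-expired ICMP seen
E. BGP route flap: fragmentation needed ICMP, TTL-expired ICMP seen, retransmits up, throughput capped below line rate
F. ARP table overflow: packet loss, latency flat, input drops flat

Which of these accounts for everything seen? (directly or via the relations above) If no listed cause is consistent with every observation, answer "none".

none

Per-candidate check:
(A) MTU black hole — fragmentation needed ICMP -; ARP requests flooding -; throughput capped below line rate -; TTL-expired ICMP seen -; packet loss +
(B) spanning-tree reconvergence — does not account for ARP requests flooding, throughput capped below line rate, packet loss
(C) duplex mismatch — fragmentation needed ICMP +; ARP requests flooding -; throughput capped below line rate -; TTL-expired ICMP seen -; packet loss +
(D) MAC flapping — fragmentation needed ICMP -; ARP requests flooding +; throughput capped below line rate -; TTL-expired ICMP seen +; packet loss -
(E) BGP route flap — does not account for ARP requests flooding, packet loss
(F) ARP table overflow — does not account for fragmentation needed ICMP, ARP requests flooding, throughput capped below line rate, TTL-expired ICMP seen
Every candidate fails on at least one observation.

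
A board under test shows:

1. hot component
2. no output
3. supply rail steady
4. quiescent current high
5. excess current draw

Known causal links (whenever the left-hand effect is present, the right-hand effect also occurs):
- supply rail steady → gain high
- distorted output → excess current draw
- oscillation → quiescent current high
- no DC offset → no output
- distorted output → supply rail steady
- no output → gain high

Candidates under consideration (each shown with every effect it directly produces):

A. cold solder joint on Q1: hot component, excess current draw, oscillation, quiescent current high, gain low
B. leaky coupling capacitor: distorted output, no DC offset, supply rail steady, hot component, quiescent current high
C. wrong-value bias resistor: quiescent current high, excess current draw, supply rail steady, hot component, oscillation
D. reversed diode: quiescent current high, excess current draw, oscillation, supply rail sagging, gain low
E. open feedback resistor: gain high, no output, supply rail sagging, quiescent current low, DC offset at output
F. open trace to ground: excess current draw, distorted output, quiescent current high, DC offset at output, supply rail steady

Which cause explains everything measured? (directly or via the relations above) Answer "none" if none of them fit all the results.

Testing each hypothesis:
(A) cold solder joint on Q1 — hot component +; no output -; supply rail steady -; quiescent current high +; excess current draw +
(B) leaky coupling capacitor — accounts for every observation (no output via no DC offset → no output)
(C) wrong-value bias resistor — hot component +; no output -; supply rail steady +; quiescent current high +; excess current draw +
(D) reversed diode — hot component -; no output -; supply rail steady -; quiescent current high +; excess current draw +
(E) open feedback resistor — fails on hot component, supply rail steady, quiescent current high, excess current draw (predicts supply rail sagging, not supply rail steady; predicts quiescent current low, not quiescent current high)
(F) open trace to ground — hot component -; no output -; supply rail steady +; quiescent current high +; excess current draw +
(B) alone accounts for all the evidence.

B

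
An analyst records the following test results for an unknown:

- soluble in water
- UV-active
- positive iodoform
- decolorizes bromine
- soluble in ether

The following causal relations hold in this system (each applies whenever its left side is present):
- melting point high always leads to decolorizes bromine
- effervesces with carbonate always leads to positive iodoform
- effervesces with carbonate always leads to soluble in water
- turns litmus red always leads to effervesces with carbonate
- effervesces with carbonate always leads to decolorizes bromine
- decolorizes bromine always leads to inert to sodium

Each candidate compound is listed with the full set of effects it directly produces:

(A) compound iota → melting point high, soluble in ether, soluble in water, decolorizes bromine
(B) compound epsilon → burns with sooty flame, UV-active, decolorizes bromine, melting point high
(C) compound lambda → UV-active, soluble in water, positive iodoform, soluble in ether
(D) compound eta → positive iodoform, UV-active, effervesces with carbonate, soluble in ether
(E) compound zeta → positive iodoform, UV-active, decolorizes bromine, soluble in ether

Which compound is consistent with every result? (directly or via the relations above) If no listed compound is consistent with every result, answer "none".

For each candidate, compare predicted effects to what was observed:
(A) compound iota — does not account for UV-active, positive iodoform
(B) compound epsilon — soluble in water miss; UV-active match; positive iodoform miss; decolorizes bromine match; soluble in ether miss
(C) compound lambda — does not account for decolorizes bromine
(D) compound eta — accounts for every observation (soluble in water via effervesces with carbonate → soluble in water)
(E) compound zeta — soluble in water miss; UV-active match; positive iodoform match; decolorizes bromine match; soluble in ether match
(D) alone accounts for all the evidence.

D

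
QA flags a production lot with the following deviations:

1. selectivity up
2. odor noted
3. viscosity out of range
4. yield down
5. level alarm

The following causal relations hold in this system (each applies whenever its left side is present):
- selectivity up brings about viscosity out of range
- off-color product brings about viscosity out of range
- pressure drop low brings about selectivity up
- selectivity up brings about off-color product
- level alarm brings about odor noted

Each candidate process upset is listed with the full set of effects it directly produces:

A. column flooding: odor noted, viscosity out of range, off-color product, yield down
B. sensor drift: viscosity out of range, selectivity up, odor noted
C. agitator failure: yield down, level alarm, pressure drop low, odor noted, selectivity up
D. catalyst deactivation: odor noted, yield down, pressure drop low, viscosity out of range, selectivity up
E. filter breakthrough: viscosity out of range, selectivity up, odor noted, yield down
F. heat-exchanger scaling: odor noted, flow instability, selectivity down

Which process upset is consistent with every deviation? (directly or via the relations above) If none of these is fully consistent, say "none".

Testing each hypothesis:
(A) column flooding — selectivity up NO; odor noted yes; viscosity out of range yes; yield down yes; level alarm NO
(B) sensor drift — selectivity up yes; odor noted yes; viscosity out of range yes; yield down NO; level alarm NO
(C) agitator failure — selectivity up yes; odor noted yes; viscosity out of range yes (via selectivity up → viscosity out of range); yield down yes; level alarm yes
(D) catalyst deactivation — does not account for level alarm
(E) filter breakthrough — selectivity up yes; odor noted yes; viscosity out of range yes; yield down yes; level alarm NO
(F) heat-exchanger scaling — fails on selectivity up, viscosity out of range, yield down, level alarm (predicts selectivity down, not selectivity up)
(C) alone accounts for all the evidence.

C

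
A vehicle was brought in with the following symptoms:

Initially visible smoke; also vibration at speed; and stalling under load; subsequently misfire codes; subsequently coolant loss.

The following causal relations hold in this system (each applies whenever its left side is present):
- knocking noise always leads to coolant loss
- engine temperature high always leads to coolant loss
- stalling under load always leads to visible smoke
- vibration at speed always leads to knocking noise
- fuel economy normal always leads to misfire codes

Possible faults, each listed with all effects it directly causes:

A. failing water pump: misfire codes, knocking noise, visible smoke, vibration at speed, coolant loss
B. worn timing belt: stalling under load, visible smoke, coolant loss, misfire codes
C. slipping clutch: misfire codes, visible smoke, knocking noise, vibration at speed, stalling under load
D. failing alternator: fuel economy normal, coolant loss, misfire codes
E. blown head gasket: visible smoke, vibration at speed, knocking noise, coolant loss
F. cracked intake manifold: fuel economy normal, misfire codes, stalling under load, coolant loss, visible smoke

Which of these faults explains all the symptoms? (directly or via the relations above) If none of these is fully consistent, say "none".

Checking each candidate against the observations:
(A) failing water pump — visible smoke ✓; vibration at speed ✓; stalling under load ✗; misfire codes ✓; coolant loss ✓
(B) worn timing belt — visible smoke ✓; vibration at speed ✗; stalling under load ✓; misfire codes ✓; coolant loss ✓
(C) slipping clutch — accounts for every observation (coolant loss through knocking noise → coolant loss)
(D) failing alternator — visible smoke ✗; vibration at speed ✗; stalling under load ✗; misfire codes ✓; coolant loss ✓
(E) blown head gasket — visible smoke ✓; vibration at speed ✓; stalling under load ✗; misfire codes ✗; coolant loss ✓
(F) cracked intake manifold — visible smoke ✓; vibration at speed ✗; stalling under load ✓; misfire codes ✓; coolant loss ✓
(C) is the only candidate with no mismatches.

C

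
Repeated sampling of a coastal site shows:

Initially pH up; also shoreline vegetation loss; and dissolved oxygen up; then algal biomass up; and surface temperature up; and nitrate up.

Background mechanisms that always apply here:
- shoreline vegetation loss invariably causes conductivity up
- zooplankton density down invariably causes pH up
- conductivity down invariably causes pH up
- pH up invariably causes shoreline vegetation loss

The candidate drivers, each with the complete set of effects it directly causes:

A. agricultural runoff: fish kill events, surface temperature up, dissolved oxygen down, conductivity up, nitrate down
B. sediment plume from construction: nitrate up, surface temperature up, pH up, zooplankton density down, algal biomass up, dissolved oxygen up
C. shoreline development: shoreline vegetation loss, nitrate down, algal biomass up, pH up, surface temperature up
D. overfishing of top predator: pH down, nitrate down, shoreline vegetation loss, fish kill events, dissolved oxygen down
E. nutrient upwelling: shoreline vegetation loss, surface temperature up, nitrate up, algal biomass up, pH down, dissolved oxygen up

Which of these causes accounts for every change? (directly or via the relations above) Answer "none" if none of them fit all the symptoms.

Checking each candidate against the observations:
(A) agricultural runoff — pH up NO; shoreline vegetation loss NO; dissolved oxygen up NO; algal biomass up NO; surface temperature up yes; nitrate up NO
(B) sediment plume from construction — accounts for every observation (shoreline vegetation loss through pH up → shoreline vegetation loss)
(C) shoreline development — pH up yes; shoreline vegetation loss yes; dissolved oxygen up NO; algal biomass up yes; surface temperature up yes; nitrate up NO
(D) overfishing of top predator — pH up NO; shoreline vegetation loss yes; dissolved oxygen up NO; algal biomass up NO; surface temperature up NO; nitrate up NO
(E) nutrient upwelling — fails on pH up (predicts pH down, not pH up)
(B) is the only candidate with no mismatches.

B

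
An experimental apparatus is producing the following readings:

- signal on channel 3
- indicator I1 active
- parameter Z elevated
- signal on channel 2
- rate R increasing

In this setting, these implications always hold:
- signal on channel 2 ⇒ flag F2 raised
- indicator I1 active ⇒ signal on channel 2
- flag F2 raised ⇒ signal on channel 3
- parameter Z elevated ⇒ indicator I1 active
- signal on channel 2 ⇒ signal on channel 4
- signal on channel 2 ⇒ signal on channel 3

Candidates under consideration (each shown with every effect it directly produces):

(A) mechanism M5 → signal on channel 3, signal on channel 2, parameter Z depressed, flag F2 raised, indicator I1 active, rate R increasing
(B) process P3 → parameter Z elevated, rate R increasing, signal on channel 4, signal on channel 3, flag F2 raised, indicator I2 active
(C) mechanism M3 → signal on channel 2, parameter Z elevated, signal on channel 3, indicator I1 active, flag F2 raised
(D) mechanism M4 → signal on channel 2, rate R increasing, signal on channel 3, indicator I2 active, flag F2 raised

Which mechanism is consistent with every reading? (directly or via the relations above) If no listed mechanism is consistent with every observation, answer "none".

Testing each hypothesis:
(A) mechanism M5 — fails on parameter Z elevated (predicts parameter Z depressed, not parameter Z elevated)
(B) process P3 — signal on channel 3 +; indicator I1 active + (by parameter Z elevated → indicator I1 active); parameter Z elevated +; signal on channel 2 + (by parameter Z elevated → indicator I1 active → signal on channel 2); rate R increasing +
(C) mechanism M3 — does not account for rate R increasing
(D) mechanism M4 — signal on channel 3 +; indicator I1 active -; parameter Z elevated -; signal on channel 2 +; rate R increasing +
(B) is the only candidate with no mismatches.

B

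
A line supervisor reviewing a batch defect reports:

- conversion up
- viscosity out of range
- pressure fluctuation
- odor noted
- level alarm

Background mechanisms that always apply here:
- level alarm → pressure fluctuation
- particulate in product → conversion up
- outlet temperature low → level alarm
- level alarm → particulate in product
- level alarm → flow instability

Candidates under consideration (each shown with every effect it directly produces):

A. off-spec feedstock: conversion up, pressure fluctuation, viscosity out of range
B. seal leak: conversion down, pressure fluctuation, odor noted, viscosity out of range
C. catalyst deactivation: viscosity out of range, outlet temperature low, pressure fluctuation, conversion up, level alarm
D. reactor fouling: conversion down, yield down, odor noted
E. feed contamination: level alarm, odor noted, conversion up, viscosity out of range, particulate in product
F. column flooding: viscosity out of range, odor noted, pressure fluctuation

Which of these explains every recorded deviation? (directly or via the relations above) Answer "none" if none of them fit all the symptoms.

E

Testing each hypothesis:
(A) off-spec feedstock — conversion up ✓; viscosity out of range ✓; pressure fluctuation ✓; odor noted ✗; level alarm ✗
(B) seal leak — conversion up ✗; viscosity out of range ✓; pressure fluctuation ✓; odor noted ✓; level alarm ✗
(C) catalyst deactivation — does not account for odor noted
(D) reactor fouling — conversion up ✗; viscosity out of range ✗; pressure fluctuation ✗; odor noted ✓; level alarm ✗
(E) feed contamination — accounts for every observation (pressure fluctuation by level alarm → pressure fluctuation)
(F) column flooding — conversion up ✗; viscosity out of range ✓; pressure fluctuation ✓; odor noted ✓; level alarm ✗
Only (E) is consistent with every observation.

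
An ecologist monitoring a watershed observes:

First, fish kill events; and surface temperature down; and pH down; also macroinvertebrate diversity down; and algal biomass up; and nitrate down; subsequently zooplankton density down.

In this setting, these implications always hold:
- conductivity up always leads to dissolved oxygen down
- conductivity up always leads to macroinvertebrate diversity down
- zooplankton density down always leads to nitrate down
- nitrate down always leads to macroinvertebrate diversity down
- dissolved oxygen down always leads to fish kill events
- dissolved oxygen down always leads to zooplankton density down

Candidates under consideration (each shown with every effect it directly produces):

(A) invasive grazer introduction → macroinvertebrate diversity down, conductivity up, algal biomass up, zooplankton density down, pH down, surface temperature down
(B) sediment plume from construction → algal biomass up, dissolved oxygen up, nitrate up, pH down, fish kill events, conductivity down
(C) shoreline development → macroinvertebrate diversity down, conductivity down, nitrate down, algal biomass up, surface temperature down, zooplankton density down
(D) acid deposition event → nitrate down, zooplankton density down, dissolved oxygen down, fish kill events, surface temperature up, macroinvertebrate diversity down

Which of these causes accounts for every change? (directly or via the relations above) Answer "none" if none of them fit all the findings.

A

Per-candidate check:
(A) invasive grazer introduction — accounts for every observation (fish kill events via conductivity up → dissolved oxygen down → fish kill events)
(B) sediment plume from construction — fish kill events match; surface temperature down miss; pH down match; macroinvertebrate diversity down miss; algal biomass up match; nitrate down miss; zooplankton density down miss
(C) shoreline development — fish kill events miss; surface temperature down match; pH down miss; macroinvertebrate diversity down match; algal biomass up match; nitrate down match; zooplankton density down match
(D) acid deposition event — fails on surface temperature down, pH down, algal biomass up (predicts surface temperature up, not surface temperature down)
(A) alone accounts for all the evidence.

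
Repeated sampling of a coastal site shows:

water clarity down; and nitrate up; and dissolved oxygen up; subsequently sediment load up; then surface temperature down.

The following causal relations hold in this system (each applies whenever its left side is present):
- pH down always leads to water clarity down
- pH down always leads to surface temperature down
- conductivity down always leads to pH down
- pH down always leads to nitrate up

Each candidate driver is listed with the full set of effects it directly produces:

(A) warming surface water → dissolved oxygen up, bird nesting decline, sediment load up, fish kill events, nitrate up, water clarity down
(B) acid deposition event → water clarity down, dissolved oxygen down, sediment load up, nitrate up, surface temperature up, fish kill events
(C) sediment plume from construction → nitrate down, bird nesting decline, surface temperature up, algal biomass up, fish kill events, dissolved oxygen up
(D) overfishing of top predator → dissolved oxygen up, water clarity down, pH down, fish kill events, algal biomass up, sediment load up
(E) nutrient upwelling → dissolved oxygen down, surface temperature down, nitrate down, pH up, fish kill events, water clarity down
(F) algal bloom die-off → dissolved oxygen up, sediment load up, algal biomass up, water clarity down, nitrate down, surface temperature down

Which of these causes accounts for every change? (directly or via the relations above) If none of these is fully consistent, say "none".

D

Testing each hypothesis:
(A) warming surface water — water clarity down yes; nitrate up yes; dissolved oxygen up yes; sediment load up yes; surface temperature down NO
(B) acid deposition event — water clarity down yes; nitrate up yes; dissolved oxygen up NO; sediment load up yes; surface temperature down NO
(C) sediment plume from construction — fails on water clarity down, nitrate up, sediment load up, surface temperature down (predicts nitrate down, not nitrate up; predicts surface temperature up, not surface temperature down)
(D) overfishing of top predator — water clarity down yes; nitrate up yes (by pH down → nitrate up); dissolved oxygen up yes; sediment load up yes; surface temperature down yes (by pH down → surface temperature down)
(E) nutrient upwelling — water clarity down yes; nitrate up NO; dissolved oxygen up NO; sediment load up NO; surface temperature down yes
(F) algal bloom die-off — water clarity down yes; nitrate up NO; dissolved oxygen up yes; sediment load up yes; surface temperature down yes
Only (D) is consistent with every observation.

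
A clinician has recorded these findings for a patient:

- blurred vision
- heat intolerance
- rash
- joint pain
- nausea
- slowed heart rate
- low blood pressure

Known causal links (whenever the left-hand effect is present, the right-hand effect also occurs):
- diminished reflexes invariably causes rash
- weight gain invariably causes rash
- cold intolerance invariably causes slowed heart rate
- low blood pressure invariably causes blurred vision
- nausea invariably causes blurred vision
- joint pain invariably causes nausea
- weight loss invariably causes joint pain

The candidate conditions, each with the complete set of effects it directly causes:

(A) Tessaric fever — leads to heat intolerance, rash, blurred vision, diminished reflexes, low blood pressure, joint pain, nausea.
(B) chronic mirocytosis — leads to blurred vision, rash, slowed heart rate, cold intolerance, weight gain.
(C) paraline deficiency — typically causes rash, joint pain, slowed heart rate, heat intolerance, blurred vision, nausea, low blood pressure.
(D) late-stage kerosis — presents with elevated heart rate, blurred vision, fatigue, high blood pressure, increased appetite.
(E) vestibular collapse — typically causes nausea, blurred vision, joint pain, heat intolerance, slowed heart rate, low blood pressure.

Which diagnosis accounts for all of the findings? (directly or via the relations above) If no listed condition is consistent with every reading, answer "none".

C

Testing each hypothesis:
(A) Tessaric fever — blurred vision +; heat intolerance +; rash +; joint pain +; nausea +; slowed heart rate -; low blood pressure +
(B) chronic mirocytosis — fails on heat intolerance, joint pain, nausea, low blood pressure (predicts cold intolerance, not heat intolerance)
(C) paraline deficiency — blurred vision +; heat intolerance +; rash +; joint pain +; nausea +; slowed heart rate +; low blood pressure +
(D) late-stage kerosis — fails on heat intolerance, rash, joint pain, nausea, slowed heart rate, low blood pressure (predicts elevated heart rate, not slowed heart rate; predicts high blood pressure, not low blood pressure)
(E) vestibular collapse — blurred vision +; heat intolerance +; rash -; joint pain +; nausea +; slowed heart rate +; low blood pressure +
Only (C) is consistent with every observation.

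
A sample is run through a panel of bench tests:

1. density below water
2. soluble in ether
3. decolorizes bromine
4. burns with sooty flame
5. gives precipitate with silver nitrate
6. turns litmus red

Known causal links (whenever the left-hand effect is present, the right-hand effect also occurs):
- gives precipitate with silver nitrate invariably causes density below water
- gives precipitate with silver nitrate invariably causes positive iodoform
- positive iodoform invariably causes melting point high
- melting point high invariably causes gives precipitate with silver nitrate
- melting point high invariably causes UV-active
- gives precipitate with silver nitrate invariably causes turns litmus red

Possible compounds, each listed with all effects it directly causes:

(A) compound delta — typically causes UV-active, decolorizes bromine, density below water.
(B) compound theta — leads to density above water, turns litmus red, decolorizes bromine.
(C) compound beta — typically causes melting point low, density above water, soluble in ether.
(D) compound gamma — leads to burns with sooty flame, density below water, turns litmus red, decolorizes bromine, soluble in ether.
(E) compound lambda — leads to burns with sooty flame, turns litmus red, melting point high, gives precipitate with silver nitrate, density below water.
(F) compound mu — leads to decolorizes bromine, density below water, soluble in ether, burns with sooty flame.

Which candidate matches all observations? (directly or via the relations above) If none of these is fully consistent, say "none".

For each candidate, compare predicted effects to what was observed:
(A) compound delta — does not account for soluble in ether, burns with sooty flame, gives precipitate with silver nitrate, turns litmus red
(B) compound theta — density below water -; soluble in ether -; decolorizes bromine +; burns with sooty flame -; gives precipitate with silver nitrate -; turns litmus red +
(C) compound beta — fails on density below water, decolorizes bromine, burns with sooty flame, gives precipitate with silver nitrate, turns litmus red (predicts density above water, not density below water)
(D) compound gamma — does not account for gives precipitate with silver nitrate
(E) compound lambda — density below water +; soluble in ether -; decolorizes bromine -; burns with sooty flame +; gives precipitate with silver nitrate +; turns litmus red +
(F) compound mu — density below water +; soluble in ether +; decolorizes bromine +; burns with sooty flame +; gives precipitate with silver nitrate -; turns litmus red -
Every candidate fails on at least one observation.

none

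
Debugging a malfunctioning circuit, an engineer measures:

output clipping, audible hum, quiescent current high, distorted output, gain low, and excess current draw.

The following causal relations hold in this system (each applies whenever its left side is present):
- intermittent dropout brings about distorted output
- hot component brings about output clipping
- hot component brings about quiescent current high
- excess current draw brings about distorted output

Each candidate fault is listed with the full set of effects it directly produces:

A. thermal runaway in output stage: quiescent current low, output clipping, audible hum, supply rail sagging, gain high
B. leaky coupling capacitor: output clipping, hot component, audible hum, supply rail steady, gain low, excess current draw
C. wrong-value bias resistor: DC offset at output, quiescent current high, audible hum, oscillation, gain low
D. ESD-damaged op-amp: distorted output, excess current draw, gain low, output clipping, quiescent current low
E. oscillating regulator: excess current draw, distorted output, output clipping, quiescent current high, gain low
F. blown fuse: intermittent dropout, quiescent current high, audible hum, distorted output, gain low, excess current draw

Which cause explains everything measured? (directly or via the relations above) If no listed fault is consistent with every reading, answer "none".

Testing each hypothesis:
(A) thermal runaway in output stage — output clipping yes; audible hum yes; quiescent current high NO; distorted output NO; gain low NO; excess current draw NO
(B) leaky coupling capacitor — output clipping yes; audible hum yes; quiescent current high yes (via hot component → quiescent current high); distorted output yes (via excess current draw → distorted output); gain low yes; excess current draw yes
(C) wrong-value bias resistor — does not account for output clipping, distorted output, excess current draw
(D) ESD-damaged op-amp — fails on audible hum, quiescent current high (predicts quiescent current low, not quiescent current high)
(E) oscillating regulator — does not account for audible hum
(F) blown fuse — does not account for output clipping
(B) is the only candidate with no mismatches.

B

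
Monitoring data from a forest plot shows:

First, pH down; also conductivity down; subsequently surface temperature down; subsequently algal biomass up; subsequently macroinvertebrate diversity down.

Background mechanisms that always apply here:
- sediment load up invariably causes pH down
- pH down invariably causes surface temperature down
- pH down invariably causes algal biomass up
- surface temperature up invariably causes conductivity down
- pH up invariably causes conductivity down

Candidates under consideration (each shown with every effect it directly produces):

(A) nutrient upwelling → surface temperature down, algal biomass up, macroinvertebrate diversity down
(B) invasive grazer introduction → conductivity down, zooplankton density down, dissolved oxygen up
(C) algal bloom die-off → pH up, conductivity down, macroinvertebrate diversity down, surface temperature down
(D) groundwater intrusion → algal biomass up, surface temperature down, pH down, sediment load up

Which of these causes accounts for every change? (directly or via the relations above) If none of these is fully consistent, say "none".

Testing each hypothesis:
(A) nutrient upwelling — pH down NO; conductivity down NO; surface temperature down yes; algal biomass up yes; macroinvertebrate diversity down yes
(B) invasive grazer introduction — does not account for pH down, surface temperature down, algal biomass up, macroinvertebrate diversity down
(C) algal bloom die-off — pH down NO; conductivity down yes; surface temperature down yes; algal biomass up NO; macroinvertebrate diversity down yes
(D) groundwater intrusion — pH down yes; conductivity down NO; surface temperature down yes; algal biomass up yes; macroinvertebrate diversity down NO
Every candidate fails on at least one observation.

none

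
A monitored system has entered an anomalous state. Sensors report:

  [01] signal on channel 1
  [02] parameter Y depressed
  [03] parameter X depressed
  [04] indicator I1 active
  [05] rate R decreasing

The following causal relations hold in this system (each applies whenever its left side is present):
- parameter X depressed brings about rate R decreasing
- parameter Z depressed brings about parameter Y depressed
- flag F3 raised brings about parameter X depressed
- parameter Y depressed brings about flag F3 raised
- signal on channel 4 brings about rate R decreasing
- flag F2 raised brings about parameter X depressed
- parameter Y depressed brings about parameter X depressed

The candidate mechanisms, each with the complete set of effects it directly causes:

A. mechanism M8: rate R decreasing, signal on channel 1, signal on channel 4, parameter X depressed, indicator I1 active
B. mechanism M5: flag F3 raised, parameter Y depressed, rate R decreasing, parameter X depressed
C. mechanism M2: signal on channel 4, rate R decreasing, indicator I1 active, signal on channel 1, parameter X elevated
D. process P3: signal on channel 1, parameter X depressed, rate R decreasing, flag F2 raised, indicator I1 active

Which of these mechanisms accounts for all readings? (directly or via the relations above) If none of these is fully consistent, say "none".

none

Testing each hypothesis:
(A) mechanism M8 — does not account for parameter Y depressed
(B) mechanism M5 — signal on channel 1 NO; parameter Y depressed yes; parameter X depressed yes; indicator I1 active NO; rate R decreasing yes
(C) mechanism M2 — signal on channel 1 yes; parameter Y depressed NO; parameter X depressed NO; indicator I1 active yes; rate R decreasing yes
(D) process P3 — signal on channel 1 yes; parameter Y depressed NO; parameter X depressed yes; indicator I1 active yes; rate R decreasing yes
Every candidate fails on at least one observation.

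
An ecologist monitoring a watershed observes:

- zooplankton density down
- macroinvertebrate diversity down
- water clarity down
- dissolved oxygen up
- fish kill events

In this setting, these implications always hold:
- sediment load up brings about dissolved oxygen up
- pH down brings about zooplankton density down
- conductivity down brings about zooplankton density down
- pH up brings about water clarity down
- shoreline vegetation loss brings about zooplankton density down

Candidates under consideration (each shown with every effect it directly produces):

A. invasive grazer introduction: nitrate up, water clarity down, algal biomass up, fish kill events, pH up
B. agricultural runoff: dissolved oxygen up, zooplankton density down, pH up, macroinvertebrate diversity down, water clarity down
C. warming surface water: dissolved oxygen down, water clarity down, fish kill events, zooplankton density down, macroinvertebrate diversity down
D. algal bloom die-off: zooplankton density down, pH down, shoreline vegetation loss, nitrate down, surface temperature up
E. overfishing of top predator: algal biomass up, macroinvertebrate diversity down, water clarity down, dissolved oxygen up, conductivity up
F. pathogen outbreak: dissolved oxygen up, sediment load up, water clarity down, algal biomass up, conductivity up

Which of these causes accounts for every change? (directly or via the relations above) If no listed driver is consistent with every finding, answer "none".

For each candidate, compare predicted effects to what was observed:
(A) invasive grazer introduction — zooplankton density down NO; macroinvertebrate diversity down NO; water clarity down yes; dissolved oxygen up NO; fish kill events yes
(B) agricultural runoff — does not account for fish kill events
(C) warming surface water — zooplankton density down yes; macroinvertebrate diversity down yes; water clarity down yes; dissolved oxygen up NO; fish kill events yes
(D) algal bloom die-off — zooplankton density down yes; macroinvertebrate diversity down NO; water clarity down NO; dissolved oxygen up NO; fish kill events NO
(E) overfishing of top predator — does not account for zooplankton density down, fish kill events
(F) pathogen outbreak — does not account for zooplankton density down, macroinvertebrate diversity down, fish kill events
Every candidate fails on at least one observation.

none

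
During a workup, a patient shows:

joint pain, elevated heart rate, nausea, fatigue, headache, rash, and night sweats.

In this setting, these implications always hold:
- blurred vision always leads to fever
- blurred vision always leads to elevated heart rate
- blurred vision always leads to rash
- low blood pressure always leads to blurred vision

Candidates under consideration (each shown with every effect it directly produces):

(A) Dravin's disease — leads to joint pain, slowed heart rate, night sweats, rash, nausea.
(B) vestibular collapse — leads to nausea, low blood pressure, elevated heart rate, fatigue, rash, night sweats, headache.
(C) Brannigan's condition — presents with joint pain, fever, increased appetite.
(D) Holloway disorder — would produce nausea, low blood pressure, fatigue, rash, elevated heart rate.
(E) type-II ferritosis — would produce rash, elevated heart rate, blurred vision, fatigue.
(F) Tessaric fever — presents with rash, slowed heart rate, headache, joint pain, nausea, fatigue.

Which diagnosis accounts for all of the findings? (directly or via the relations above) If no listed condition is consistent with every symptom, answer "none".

none

Testing each hypothesis:
(A) Dravin's disease — joint pain match; elevated heart rate miss; nausea match; fatigue miss; headache miss; rash match; night sweats match
(B) vestibular collapse — joint pain miss; elevated heart rate match; nausea match; fatigue match; headache match; rash match; night sweats match
(C) Brannigan's condition — joint pain match; elevated heart rate miss; nausea miss; fatigue miss; headache miss; rash miss; night sweats miss
(D) Holloway disorder — joint pain miss; elevated heart rate match; nausea match; fatigue match; headache miss; rash match; night sweats miss
(E) type-II ferritosis — does not account for joint pain, nausea, headache, night sweats
(F) Tessaric fever — fails on elevated heart rate, night sweats (predicts slowed heart rate, not elevated heart rate)
None of the listed candidates fits everything.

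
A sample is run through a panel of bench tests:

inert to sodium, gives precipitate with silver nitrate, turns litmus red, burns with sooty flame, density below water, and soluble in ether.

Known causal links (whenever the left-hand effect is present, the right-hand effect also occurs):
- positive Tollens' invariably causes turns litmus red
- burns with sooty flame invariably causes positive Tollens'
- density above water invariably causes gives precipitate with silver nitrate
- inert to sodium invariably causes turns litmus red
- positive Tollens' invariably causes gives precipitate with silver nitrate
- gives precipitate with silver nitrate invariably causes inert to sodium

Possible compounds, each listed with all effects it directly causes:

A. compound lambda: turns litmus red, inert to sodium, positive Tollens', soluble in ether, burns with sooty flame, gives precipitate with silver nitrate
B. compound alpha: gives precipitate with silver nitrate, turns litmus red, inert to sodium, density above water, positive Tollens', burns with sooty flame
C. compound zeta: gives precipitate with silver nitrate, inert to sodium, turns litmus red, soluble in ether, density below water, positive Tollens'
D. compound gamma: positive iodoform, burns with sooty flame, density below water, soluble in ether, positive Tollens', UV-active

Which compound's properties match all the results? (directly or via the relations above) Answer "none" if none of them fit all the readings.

Testing each hypothesis:
(A) compound lambda — does not account for density below water
(B) compound alpha — inert to sodium +; gives precipitate with silver nitrate +; turns litmus red +; burns with sooty flame +; density below water -; soluble in ether -
(C) compound zeta — inert to sodium +; gives precipitate with silver nitrate +; turns litmus red +; burns with sooty flame -; density below water +; soluble in ether +
(D) compound gamma — accounts for every observation (inert to sodium by positive Tollens' → gives precipitate with silver nitrate → inert to sodium)
(D) is the only candidate with no mismatches.

D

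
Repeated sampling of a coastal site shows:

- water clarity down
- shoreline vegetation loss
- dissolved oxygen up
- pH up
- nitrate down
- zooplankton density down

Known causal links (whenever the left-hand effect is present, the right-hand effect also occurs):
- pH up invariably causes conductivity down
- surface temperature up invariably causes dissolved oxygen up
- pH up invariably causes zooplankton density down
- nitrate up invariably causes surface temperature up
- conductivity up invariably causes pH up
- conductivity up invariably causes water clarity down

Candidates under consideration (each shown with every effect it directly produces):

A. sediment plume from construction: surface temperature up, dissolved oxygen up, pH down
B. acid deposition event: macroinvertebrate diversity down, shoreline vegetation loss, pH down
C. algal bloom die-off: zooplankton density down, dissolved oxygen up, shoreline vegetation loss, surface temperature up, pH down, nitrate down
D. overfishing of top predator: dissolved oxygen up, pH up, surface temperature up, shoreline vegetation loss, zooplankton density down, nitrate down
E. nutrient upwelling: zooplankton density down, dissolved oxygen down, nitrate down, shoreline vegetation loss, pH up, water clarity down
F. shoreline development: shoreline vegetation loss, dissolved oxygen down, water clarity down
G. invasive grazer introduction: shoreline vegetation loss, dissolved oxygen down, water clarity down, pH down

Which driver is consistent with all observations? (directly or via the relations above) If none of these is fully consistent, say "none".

none

Testing each hypothesis:
(A) sediment plume from construction — water clarity down -; shoreline vegetation loss -; dissolved oxygen up +; pH up -; nitrate down -; zooplankton density down -
(B) acid deposition event — fails on water clarity down, dissolved oxygen up, pH up, nitrate down, zooplankton density down (predicts pH down, not pH up)
(C) algal bloom die-off — fails on water clarity down, pH up (predicts pH down, not pH up)
(D) overfishing of top predator — does not account for water clarity down
(E) nutrient upwelling — water clarity down +; shoreline vegetation loss +; dissolved oxygen up -; pH up +; nitrate down +; zooplankton density down +
(F) shoreline development — water clarity down +; shoreline vegetation loss +; dissolved oxygen up -; pH up -; nitrate down -; zooplankton density down -
(G) invasive grazer introduction — fails on dissolved oxygen up, pH up, nitrate down, zooplankton density down (predicts dissolved oxygen down, not dissolved oxygen up; predicts pH down, not pH up)
Every candidate fails on at least one observation.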